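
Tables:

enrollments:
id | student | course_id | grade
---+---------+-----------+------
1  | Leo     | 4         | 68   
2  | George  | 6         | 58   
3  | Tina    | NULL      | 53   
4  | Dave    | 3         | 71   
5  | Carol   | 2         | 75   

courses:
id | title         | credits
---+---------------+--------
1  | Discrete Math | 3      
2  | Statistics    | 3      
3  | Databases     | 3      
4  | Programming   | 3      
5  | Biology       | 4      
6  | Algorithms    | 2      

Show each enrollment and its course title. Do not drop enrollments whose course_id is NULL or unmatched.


LEFT JOIN keeps every row from enrollments (the left table); where course_id has no match in courses, the course columns become NULL. Walk through each enrollment:
  - enrollment 1 (Leo): course_id=4 -> matches Programming
  - enrollment 2 (George): course_id=6 -> matches Algorithms
  - enrollment 3 (Tina): course_id=NULL, no match -> kept with NULL
  - enrollment 4 (Dave): course_id=3 -> matches Databases
  - enrollment 5 (Carol): course_id=2 -> matches Statistics
All 5 rows appear; 1 has NULL course.

SQL:
SELECT a.student, b.title AS course
FROM enrollments a
LEFT JOIN courses b ON a.course_id = b.id

Result:
student | course     
--------+------------
Leo     | Programming
George  | Algorithms 
Tina    | NULL       
Dave    | Databases  
Carol   | Statistics 


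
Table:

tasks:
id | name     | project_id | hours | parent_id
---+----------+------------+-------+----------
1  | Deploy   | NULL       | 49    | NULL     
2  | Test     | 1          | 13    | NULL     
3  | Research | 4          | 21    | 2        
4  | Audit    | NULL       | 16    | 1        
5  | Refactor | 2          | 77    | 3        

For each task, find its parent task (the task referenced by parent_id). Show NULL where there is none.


This is a self-join: tasks is joined to a second copy of itself, matching each row's parent_id to another row's id. Use LEFT JOIN so rows with parent_id=NULL are kept.
  - task 1 (Deploy): parent_id=NULL -> NULL
  - task 2 (Test): parent_id=NULL -> NULL
  - task 3 (Research): parent_id=2 -> Test
  - task 4 (Audit): parent_id=1 -> Deploy
  - task 5 (Refactor): parent_id=3 -> Research

SQL:
SELECT a.name AS item, b.name AS parent
FROM tasks a
LEFT JOIN tasks b ON a.parent_id = b.id

Result:
item     | parent  
---------+---------
Deploy   | NULL    
Test     | NULL    
Research | Test    
Audit    | Deploy  
Refactor | Research


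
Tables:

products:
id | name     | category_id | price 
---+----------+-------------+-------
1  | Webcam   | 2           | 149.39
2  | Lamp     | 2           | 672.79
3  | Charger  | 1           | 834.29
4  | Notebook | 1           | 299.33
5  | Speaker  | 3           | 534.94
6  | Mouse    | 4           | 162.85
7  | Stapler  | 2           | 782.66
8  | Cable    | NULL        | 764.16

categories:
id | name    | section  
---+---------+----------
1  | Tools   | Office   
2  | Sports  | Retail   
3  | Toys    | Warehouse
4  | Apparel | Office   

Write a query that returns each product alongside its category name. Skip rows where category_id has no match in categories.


INNER JOIN keeps only products rows whose category_id matches an id in categories. Walk through each product:
  - product 1 (Webcam): category_id=2 -> matches Sports
  - product 2 (Lamp): category_id=2 -> matches Sports
  - product 3 (Charger): category_id=1 -> matches Tools
  - product 4 (Notebook): category_id=1 -> matches Tools
  - product 5 (Speaker): category_id=3 -> matches Toys
  - product 6 (Mouse): category_id=4 -> matches Apparel
  - product 7 (Stapler): category_id=2 -> matches Sports
  - product 8 (Cable): category_id=NULL, no match -> dropped
So 1 of 8 rows is dropped.

SQL:
SELECT a.name, b.name AS category
FROM products a
INNER JOIN categories b ON a.category_id = b.id

Result:
name     | category
---------+---------
Webcam   | Sports  
Lamp     | Sports  
Charger  | Tools   
Notebook | Tools   
Speaker  | Toys    
Mouse    | Apparel 
Stapler  | Sports  


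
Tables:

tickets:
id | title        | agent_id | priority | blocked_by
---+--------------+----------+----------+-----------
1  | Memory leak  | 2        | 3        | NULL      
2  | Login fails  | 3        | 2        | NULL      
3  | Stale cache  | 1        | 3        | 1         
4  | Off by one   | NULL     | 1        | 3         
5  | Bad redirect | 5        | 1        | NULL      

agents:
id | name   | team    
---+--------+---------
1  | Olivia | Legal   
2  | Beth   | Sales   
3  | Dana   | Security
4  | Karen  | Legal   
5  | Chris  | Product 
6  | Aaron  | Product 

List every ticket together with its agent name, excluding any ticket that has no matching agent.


INNER JOIN keeps only tickets rows whose agent_id matches an id in agents. Walk through each ticket:
  - ticket 1 (Memory leak): agent_id=2 -> matches Beth
  - ticket 2 (Login fails): agent_id=3 -> matches Dana
  - ticket 3 (Stale cache): agent_id=1 -> matches Olivia
  - ticket 4 (Off by one): agent_id=NULL, no match -> dropped
  - ticket 5 (Bad redirect): agent_id=5 -> matches Chris
So 1 of 5 rows is dropped.

SQL:
SELECT a.title, b.name AS agent
FROM tickets a
INNER JOIN agents b ON a.agent_id = b.id

Result:
title        | agent 
-------------+-------
Memory leak  | Beth  
Login fails  | Dana  
Stale cache  | Olivia
Bad redirect | Chris 


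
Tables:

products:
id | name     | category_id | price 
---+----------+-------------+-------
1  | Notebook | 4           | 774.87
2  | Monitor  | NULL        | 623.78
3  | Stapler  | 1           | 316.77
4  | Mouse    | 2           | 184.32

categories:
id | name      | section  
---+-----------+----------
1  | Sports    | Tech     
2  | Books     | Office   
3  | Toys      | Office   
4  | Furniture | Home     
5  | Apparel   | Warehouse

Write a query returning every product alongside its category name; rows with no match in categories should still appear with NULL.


LEFT JOIN keeps every row from products (the left table); where category_id has no match in categories, the category columns become NULL. Walk through each product:
  - product 1 (Notebook): category_id=4 -> matches Furniture
  - product 2 (Monitor): category_id=NULL, no match -> kept with NULL
  - product 3 (Stapler): category_id=1 -> matches Sports
  - product 4 (Mouse): category_id=2 -> matches Books
All 4 rows appear; 1 has NULL category.

SQL:
SELECT a.name, b.name AS category
FROM products a
LEFT JOIN categories b ON a.category_id = b.id

Result:
name     | category 
---------+----------
Notebook | Furniture
Monitor  | NULL     
Stapler  | Sports   
Mouse    | Books    


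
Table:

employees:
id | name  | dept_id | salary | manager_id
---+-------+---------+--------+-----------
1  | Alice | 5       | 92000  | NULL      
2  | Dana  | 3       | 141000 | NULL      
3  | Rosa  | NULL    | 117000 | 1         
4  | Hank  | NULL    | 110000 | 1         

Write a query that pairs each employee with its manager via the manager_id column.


This is a self-join: employees is joined to a second copy of itself, matching each row's manager_id to another row's id. Use LEFT JOIN so rows with manager_id=NULL are kept.
  - employee 1 (Alice): manager_id=NULL -> NULL
  - employee 2 (Dana): manager_id=NULL -> NULL
  - employee 3 (Rosa): manager_id=1 -> Alice
  - employee 4 (Hank): manager_id=1 -> Alice

SQL:
SELECT a.name AS item, b.name AS manager
FROM employees a
LEFT JOIN employees b ON a.manager_id = b.id

Result:
item  | manager
------+--------
Alice | NULL   
Dana  | NULL   
Rosa  | Alice  
Hank  | Alice  


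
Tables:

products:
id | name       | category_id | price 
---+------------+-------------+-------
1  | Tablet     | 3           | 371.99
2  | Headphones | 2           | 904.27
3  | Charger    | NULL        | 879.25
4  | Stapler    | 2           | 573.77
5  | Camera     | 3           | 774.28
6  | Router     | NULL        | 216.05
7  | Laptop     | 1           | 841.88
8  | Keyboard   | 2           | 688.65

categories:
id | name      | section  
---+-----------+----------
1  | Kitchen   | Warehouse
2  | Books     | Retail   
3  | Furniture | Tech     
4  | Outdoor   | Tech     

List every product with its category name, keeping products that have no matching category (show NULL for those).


LEFT JOIN keeps every row from products (the left table); where category_id has no match in categories, the category columns become NULL. Walk through each product:
  - product 1 (Tablet): category_id=3 -> matches Furniture
  - product 2 (Headphones): category_id=2 -> matches Books
  - product 3 (Charger): category_id=NULL, no match -> kept with NULL
  - product 4 (Stapler): category_id=2 -> matches Books
  - product 5 (Camera): category_id=3 -> matches Furniture
  - product 6 (Router): category_id=NULL, no match -> kept with NULL
  - product 7 (Laptop): category_id=1 -> matches Kitchen
  - product 8 (Keyboard): category_id=2 -> matches Books
All 8 rows appear; 2 have NULL category.

SQL:
SELECT a.name, b.name AS category
FROM products a
LEFT JOIN categories b ON a.category_id = b.id

Result:
name       | category 
-----------+----------
Tablet     | Furniture
Headphones | Books    
Charger    | NULL     
Stapler    | Books    
Camera     | Furniture
Router     | NULL     
Laptop     | Kitchen  
Keyboard   | Books    


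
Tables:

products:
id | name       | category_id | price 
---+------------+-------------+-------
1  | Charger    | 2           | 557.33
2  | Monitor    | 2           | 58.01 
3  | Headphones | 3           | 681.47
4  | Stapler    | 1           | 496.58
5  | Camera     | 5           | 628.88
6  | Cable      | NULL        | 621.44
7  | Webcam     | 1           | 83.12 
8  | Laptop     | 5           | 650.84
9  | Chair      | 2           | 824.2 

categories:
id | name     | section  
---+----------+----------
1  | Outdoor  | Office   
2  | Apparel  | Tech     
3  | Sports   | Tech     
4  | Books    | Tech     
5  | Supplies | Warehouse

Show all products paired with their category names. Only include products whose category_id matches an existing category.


INNER JOIN keeps only products rows whose category_id matches an id in categories. Walk through each product:
  - product 1 (Charger): category_id=2 -> matches Apparel
  - product 2 (Monitor): category_id=2 -> matches Apparel
  - product 3 (Headphones): category_id=3 -> matches Sports
  - product 4 (Stapler): category_id=1 -> matches Outdoor
  - product 5 (Camera): category_id=5 -> matches Supplies
  - product 6 (Cable): category_id=NULL, no match -> dropped
  - product 7 (Webcam): category_id=1 -> matches Outdoor
  - product 8 (Laptop): category_id=5 -> matches Supplies
  - product 9 (Chair): category_id=2 -> matches Apparel
So 1 of 9 rows is dropped.

SQL:
SELECT a.name, b.name AS category
FROM products a
INNER JOIN categories b ON a.category_id = b.id

Result:
name       | category
-----------+---------
Charger    | Apparel 
Monitor    | Apparel 
Headphones | Sports  
Stapler    | Outdoor 
Camera     | Supplies
Webcam     | Outdoor 
Laptop     | Supplies
Chair      | Apparel 


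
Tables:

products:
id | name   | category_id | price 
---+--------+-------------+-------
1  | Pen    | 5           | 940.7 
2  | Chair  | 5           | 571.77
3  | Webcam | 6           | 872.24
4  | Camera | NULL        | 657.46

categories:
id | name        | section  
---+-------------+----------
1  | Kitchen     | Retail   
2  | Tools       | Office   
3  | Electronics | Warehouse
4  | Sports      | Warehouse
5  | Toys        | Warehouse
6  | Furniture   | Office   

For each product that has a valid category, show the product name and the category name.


INNER JOIN keeps only products rows whose category_id matches an id in categories. Walk through each product:
  - product 1 (Pen): category_id=5 -> matches Toys
  - product 2 (Chair): category_id=5 -> matches Toys
  - product 3 (Webcam): category_id=6 -> matches Furniture
  - product 4 (Camera): category_id=NULL, no match -> dropped
So 1 of 4 rows is dropped.

SQL:
SELECT a.name, b.name AS category
FROM products a
INNER JOIN categories b ON a.category_id = b.id

Result:
name   | category 
-------+----------
Pen    | Toys     
Chair  | Toys     
Webcam | Furniture


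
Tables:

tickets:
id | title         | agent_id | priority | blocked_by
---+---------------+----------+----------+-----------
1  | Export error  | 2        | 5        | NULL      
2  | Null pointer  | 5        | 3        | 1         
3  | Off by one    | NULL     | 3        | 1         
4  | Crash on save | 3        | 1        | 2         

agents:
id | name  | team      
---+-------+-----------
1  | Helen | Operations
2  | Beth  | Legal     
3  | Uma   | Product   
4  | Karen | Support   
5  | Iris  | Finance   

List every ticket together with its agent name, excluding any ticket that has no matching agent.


INNER JOIN keeps only tickets rows whose agent_id matches an id in agents. Walk through each ticket:
  - ticket 1 (Export error): agent_id=2 -> matches Beth
  - ticket 2 (Null pointer): agent_id=5 -> matches Iris
  - ticket 3 (Off by one): agent_id=NULL, no match -> dropped
  - ticket 4 (Crash on save): agent_id=3 -> matches Uma
So 1 of 4 rows is dropped.

SQL:
SELECT a.title, b.name AS agent
FROM tickets a
INNER JOIN agents b ON a.agent_id = b.id

Result:
title         | agent
--------------+------
Export error  | Beth 
Null pointer  | Iris 
Crash on save | Uma  


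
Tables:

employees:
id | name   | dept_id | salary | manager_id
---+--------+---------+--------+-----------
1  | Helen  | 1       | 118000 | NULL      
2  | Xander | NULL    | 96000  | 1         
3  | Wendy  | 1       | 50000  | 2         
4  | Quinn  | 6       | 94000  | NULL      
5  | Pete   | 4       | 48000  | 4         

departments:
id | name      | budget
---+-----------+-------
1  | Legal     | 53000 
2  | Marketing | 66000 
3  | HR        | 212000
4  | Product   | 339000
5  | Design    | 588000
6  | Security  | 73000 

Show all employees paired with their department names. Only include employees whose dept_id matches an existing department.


INNER JOIN keeps only employees rows whose dept_id matches an id in departments. Walk through each employee:
  - employee 1 (Helen): dept_id=1 -> matches Legal
  - employee 2 (Xander): dept_id=NULL, no match -> dropped
  - employee 3 (Wendy): dept_id=1 -> matches Legal
  - employee 4 (Quinn): dept_id=6 -> matches Security
  - employee 5 (Pete): dept_id=4 -> matches Product
So 1 of 5 rows is dropped.

SQL:
SELECT a.name, b.name AS department
FROM employees a
INNER JOIN departments b ON a.dept_id = b.id

Result:
name  | department
------+-----------
Helen | Legal     
Wendy | Legal     
Quinn | Security  
Pete  | Product   


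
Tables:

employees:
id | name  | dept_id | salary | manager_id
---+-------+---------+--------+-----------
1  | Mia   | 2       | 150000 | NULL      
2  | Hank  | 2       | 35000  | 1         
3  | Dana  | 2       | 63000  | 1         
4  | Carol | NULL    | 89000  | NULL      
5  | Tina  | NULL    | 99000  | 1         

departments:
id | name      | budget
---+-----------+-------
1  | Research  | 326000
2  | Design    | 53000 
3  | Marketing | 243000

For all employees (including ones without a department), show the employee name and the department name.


LEFT JOIN keeps every row from employees (the left table); where dept_id has no match in departments, the department columns become NULL. Walk through each employee:
  - employee 1 (Mia): dept_id=2 -> matches Design
  - employee 2 (Hank): dept_id=2 -> matches Design
  - employee 3 (Dana): dept_id=2 -> matches Design
  - employee 4 (Carol): dept_id=NULL, no match -> kept with NULL
  - employee 5 (Tina): dept_id=NULL, no match -> kept with NULL
All 5 rows appear; 2 have NULL department.

SQL:
SELECT a.name, b.name AS department
FROM employees a
LEFT JOIN departments b ON a.dept_id = b.id

Result:
name  | department
------+-----------
Mia   | Design    
Hank  | Design    
Dana  | Design    
Carol | NULL      
Tina  | NULL      


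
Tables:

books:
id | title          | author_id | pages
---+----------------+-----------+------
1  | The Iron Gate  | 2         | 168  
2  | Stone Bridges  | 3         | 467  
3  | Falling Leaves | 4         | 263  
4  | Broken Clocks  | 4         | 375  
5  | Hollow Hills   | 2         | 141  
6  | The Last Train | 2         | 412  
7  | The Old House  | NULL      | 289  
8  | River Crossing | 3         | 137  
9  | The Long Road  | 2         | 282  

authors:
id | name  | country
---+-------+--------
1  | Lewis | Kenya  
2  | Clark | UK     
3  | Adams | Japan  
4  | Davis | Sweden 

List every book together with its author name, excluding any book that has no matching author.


INNER JOIN keeps only books rows whose author_id matches an id in authors. Walk through each book:
  - book 1 (The Iron Gate): author_id=2 -> matches Clark
  - book 2 (Stone Bridges): author_id=3 -> matches Adams
  - book 3 (Falling Leaves): author_id=4 -> matches Davis
  - book 4 (Broken Clocks): author_id=4 -> matches Davis
  - book 5 (Hollow Hills): author_id=2 -> matches Clark
  - book 6 (The Last Train): author_id=2 -> matches Clark
  - book 7 (The Old House): author_id=NULL, no match -> dropped
  - book 8 (River Crossing): author_id=3 -> matches Adams
  - book 9 (The Long Road): author_id=2 -> matches Clark
So 1 of 9 rows is dropped.

SQL:
SELECT a.title, b.name AS author
FROM books a
INNER JOIN authors b ON a.author_id = b.id

Result:
title          | author
---------------+-------
The Iron Gate  | Clark 
Stone Bridges  | Adams 
Falling Leaves | Davis 
Broken Clocks  | Davis 
Hollow Hills   | Clark 
The Last Train | Clark 
River Crossing | Adams 
The Long Road  | Clark 


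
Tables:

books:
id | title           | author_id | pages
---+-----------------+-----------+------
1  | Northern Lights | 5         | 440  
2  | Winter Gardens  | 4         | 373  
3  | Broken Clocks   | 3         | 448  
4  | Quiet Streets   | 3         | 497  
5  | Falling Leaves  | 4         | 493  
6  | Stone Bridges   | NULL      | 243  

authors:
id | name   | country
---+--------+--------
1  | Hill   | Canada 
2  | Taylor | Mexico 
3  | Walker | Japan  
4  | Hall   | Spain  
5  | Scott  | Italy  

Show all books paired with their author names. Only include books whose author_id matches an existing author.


INNER JOIN keeps only books rows whose author_id matches an id in authors. Walk through each book:
  - book 1 (Northern Lights): author_id=5 -> matches Scott
  - book 2 (Winter Gardens): author_id=4 -> matches Hall
  - book 3 (Broken Clocks): author_id=3 -> matches Walker
  - book 4 (Quiet Streets): author_id=3 -> matches Walker
  - book 5 (Falling Leaves): author_id=4 -> matches Hall
  - book 6 (Stone Bridges): author_id=NULL, no match -> dropped
So 1 of 6 rows is dropped.

SQL:
SELECT a.title, b.name AS author
FROM books a
INNER JOIN authors b ON a.author_id = b.id

Result:
title           | author
----------------+-------
Northern Lights | Scott 
Winter Gardens  | Hall  
Broken Clocks   | Walker
Quiet Streets   | Walker
Falling Leaves  | Hall  


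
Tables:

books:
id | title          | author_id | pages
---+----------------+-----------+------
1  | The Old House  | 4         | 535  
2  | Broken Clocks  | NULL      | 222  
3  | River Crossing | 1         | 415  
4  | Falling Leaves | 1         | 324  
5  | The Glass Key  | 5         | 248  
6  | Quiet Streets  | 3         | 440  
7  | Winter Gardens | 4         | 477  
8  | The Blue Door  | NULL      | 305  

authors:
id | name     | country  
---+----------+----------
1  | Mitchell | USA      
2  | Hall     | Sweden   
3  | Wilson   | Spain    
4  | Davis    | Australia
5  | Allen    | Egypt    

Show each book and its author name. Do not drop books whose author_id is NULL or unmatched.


LEFT JOIN keeps every row from books (the left table); where author_id has no match in authors, the author columns become NULL. Walk through each book:
  - book 1 (The Old House): author_id=4 -> matches Davis
  - book 2 (Broken Clocks): author_id=NULL, no match -> kept with NULL
  - book 3 (River Crossing): author_id=1 -> matches Mitchell
  - book 4 (Falling Leaves): author_id=1 -> matches Mitchell
  - book 5 (The Glass Key): author_id=5 -> matches Allen
  - book 6 (Quiet Streets): author_id=3 -> matches Wilson
  - book 7 (Winter Gardens): author_id=4 -> matches Davis
  - book 8 (The Blue Door): author_id=NULL, no match -> kept with NULL
All 8 rows appear; 2 have NULL author.

SQL:
SELECT a.title, b.name AS author
FROM books a
LEFT JOIN authors b ON a.author_id = b.id

Result:
title          | author  
---------------+---------
The Old House  | Davis   
Broken Clocks  | NULL    
River Crossing | Mitchell
Falling Leaves | Mitchell
The Glass Key  | Allen   
Quiet Streets  | Wilson  
Winter Gardens | Davis   
The Blue Door  | NULL    


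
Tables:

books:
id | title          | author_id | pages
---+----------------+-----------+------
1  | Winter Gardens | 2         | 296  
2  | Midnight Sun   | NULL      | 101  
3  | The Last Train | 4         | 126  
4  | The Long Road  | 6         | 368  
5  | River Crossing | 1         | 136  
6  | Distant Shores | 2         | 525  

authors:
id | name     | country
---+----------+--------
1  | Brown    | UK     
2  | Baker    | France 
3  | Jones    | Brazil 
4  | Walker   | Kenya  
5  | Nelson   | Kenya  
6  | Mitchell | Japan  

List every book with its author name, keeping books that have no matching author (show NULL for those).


LEFT JOIN keeps every row from books (the left table); where author_id has no match in authors, the author columns become NULL. Walk through each book:
  - book 1 (Winter Gardens): author_id=2 -> matches Baker
  - book 2 (Midnight Sun): author_id=NULL, no match -> kept with NULL
  - book 3 (The Last Train): author_id=4 -> matches Walker
  - book 4 (The Long Road): author_id=6 -> matches Mitchell
  - book 5 (River Crossing): author_id=1 -> matches Brown
  - book 6 (Distant Shores): author_id=2 -> matches Baker
All 6 rows appear; 1 has NULL author.

SQL:
SELECT a.title, b.name AS author
FROM books a
LEFT JOIN authors b ON a.author_id = b.id

Result:
title          | author  
---------------+---------
Winter Gardens | Baker   
Midnight Sun   | NULL    
The Last Train | Walker  
The Long Road  | Mitchell
River Crossing | Brown   
Distant Shores | Baker   


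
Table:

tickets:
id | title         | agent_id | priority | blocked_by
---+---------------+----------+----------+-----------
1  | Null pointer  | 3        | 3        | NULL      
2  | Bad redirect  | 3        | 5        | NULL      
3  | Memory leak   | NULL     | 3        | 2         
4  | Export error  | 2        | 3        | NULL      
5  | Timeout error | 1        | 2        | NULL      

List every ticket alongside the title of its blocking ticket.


This is a self-join: tickets is joined to a second copy of itself, matching each row's blocked_by to another row's id. Use LEFT JOIN so rows with blocked_by=NULL are kept.
  - ticket 1 (Null pointer): blocked_by=NULL -> NULL
  - ticket 2 (Bad redirect): blocked_by=NULL -> NULL
  - ticket 3 (Memory leak): blocked_by=2 -> Bad redirect
  - ticket 4 (Export error): blocked_by=NULL -> NULL
  - ticket 5 (Timeout error): blocked_by=NULL -> NULL

SQL:
SELECT a.title AS item, b.title AS blocked_by
FROM tickets a
LEFT JOIN tickets b ON a.blocked_by = b.id

Result:
item          | blocked_by  
--------------+-------------
Null pointer  | NULL        
Bad redirect  | NULL        
Memory leak   | Bad redirect
Export error  | NULL        
Timeout error | NULL        


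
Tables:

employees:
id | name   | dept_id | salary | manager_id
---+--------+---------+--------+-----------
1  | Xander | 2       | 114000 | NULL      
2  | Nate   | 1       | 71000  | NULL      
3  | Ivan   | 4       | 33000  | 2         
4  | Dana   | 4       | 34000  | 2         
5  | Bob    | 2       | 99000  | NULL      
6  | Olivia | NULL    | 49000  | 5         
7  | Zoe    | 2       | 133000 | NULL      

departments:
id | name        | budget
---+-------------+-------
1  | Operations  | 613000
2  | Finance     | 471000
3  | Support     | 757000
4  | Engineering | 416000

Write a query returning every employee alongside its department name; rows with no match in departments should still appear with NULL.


LEFT JOIN keeps every row from employees (the left table); where dept_id has no match in departments, the department columns become NULL. Walk through each employee:
  - employee 1 (Xander): dept_id=2 -> matches Finance
  - employee 2 (Nate): dept_id=1 -> matches Operations
  - employee 3 (Ivan): dept_id=4 -> matches Engineering
  - employee 4 (Dana): dept_id=4 -> matches Engineering
  - employee 5 (Bob): dept_id=2 -> matches Finance
  - employee 6 (Olivia): dept_id=NULL, no match -> kept with NULL
  - employee 7 (Zoe): dept_id=2 -> matches Finance
All 7 rows appear; 1 has NULL department.

SQL:
SELECT a.name, b.name AS department
FROM employees a
LEFT JOIN departments b ON a.dept_id = b.id

Result:
name   | department 
-------+------------
Xander | Finance    
Nate   | Operations 
Ivan   | Engineering
Dana   | Engineering
Bob    | Finance    
Olivia | NULL       
Zoe    | Finance    


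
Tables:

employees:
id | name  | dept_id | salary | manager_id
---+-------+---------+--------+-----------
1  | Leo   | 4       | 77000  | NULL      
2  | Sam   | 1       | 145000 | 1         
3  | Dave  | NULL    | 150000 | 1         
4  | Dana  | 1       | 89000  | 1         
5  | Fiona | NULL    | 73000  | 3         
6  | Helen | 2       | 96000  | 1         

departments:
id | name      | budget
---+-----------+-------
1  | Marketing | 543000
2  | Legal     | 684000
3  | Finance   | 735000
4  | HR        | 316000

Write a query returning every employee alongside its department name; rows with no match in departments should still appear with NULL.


LEFT JOIN keeps every row from employees (the left table); where dept_id has no match in departments, the department columns become NULL. Walk through each employee:
  - employee 1 (Leo): dept_id=4 -> matches HR
  - employee 2 (Sam): dept_id=1 -> matches Marketing
  - employee 3 (Dave): dept_id=NULL, no match -> kept with NULL
  - employee 4 (Dana): dept_id=1 -> matches Marketing
  - employee 5 (Fiona): dept_id=NULL, no match -> kept with NULL
  - employee 6 (Helen): dept_id=2 -> matches Legal
All 6 rows appear; 2 have NULL department.

SQL:
SELECT a.name, b.name AS department
FROM employees a
LEFT JOIN departments b ON a.dept_id = b.id

Result:
name  | department
------+-----------
Leo   | HR        
Sam   | Marketing 
Dave  | NULL      
Dana  | Marketing 
Fiona | NULL      
Helen | Legal     


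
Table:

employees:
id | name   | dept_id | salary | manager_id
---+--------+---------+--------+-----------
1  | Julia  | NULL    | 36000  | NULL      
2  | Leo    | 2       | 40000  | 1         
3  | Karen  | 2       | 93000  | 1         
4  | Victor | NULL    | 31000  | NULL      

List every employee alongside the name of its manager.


This is a self-join: employees is joined to a second copy of itself, matching each row's manager_id to another row's id. Use LEFT JOIN so rows with manager_id=NULL are kept.
  - employee 1 (Julia): manager_id=NULL -> NULL
  - employee 2 (Leo): manager_id=1 -> Julia
  - employee 3 (Karen): manager_id=1 -> Julia
  - employee 4 (Victor): manager_id=NULL -> NULL

SQL:
SELECT a.name AS item, b.name AS manager
FROM employees a
LEFT JOIN employees b ON a.manager_id = b.id

Result:
item   | manager
-------+--------
Julia  | NULL   
Leo    | Julia  
Karen  | Julia  
Victor | NULL   


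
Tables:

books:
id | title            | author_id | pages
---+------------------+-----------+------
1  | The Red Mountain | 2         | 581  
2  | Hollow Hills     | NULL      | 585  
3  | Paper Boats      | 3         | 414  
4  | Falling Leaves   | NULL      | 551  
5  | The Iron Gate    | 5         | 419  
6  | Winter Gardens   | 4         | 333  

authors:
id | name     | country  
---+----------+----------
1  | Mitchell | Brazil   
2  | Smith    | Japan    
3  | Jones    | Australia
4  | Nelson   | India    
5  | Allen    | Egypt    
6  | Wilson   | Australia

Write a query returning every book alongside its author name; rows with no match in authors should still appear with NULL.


LEFT JOIN keeps every row from books (the left table); where author_id has no match in authors, the author columns become NULL. Walk through each book:
  - book 1 (The Red Mountain): author_id=2 -> matches Smith
  - book 2 (Hollow Hills): author_id=NULL, no match -> kept with NULL
  - book 3 (Paper Boats): author_id=3 -> matches Jones
  - book 4 (Falling Leaves): author_id=NULL, no match -> kept with NULL
  - book 5 (The Iron Gate): author_id=5 -> matches Allen
  - book 6 (Winter Gardens): author_id=4 -> matches Nelson
All 6 rows appear; 2 have NULL author.

SQL:
SELECT a.title, b.name AS author
FROM books a
LEFT JOIN authors b ON a.author_id = b.id

Result:
title            | author
-----------------+-------
The Red Mountain | Smith 
Hollow Hills     | NULL  
Paper Boats      | Jones 
Falling Leaves   | NULL  
The Iron Gate    | Allen 
Winter Gardens   | Nelson


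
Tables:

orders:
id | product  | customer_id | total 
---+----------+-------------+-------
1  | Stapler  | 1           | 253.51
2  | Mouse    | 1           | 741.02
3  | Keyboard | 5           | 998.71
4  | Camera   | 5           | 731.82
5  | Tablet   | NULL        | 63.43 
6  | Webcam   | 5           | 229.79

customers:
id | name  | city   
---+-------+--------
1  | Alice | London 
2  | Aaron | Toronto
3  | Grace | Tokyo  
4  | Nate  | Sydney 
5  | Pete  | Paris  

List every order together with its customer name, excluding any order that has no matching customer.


INNER JOIN keeps only orders rows whose customer_id matches an id in customers. Walk through each order:
  - order 1 (Stapler): customer_id=1 -> matches Alice
  - order 2 (Mouse): customer_id=1 -> matches Alice
  - order 3 (Keyboard): customer_id=5 -> matches Pete
  - order 4 (Camera): customer_id=5 -> matches Pete
  - order 5 (Tablet): customer_id=NULL, no match -> dropped
  - order 6 (Webcam): customer_id=5 -> matches Pete
So 1 of 6 rows is dropped.

SQL:
SELECT a.product, b.name AS customer
FROM orders a
INNER JOIN customers b ON a.customer_id = b.id

Result:
product  | customer
---------+---------
Stapler  | Alice   
Mouse    | Alice   
Keyboard | Pete    
Camera   | Pete    
Webcam   | Pete    


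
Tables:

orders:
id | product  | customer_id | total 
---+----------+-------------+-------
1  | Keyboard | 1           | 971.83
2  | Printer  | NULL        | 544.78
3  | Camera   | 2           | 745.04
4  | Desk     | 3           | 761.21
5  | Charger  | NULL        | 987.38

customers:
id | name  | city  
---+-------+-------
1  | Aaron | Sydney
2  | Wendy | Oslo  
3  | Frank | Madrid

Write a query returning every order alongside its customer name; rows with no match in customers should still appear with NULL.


LEFT JOIN keeps every row from orders (the left table); where customer_id has no match in customers, the customer columns become NULL. Walk through each order:
  - order 1 (Keyboard): customer_id=1 -> matches Aaron
  - order 2 (Printer): customer_id=NULL, no match -> kept with NULL
  - order 3 (Camera): customer_id=2 -> matches Wendy
  - order 4 (Desk): customer_id=3 -> matches Frank
  - order 5 (Charger): customer_id=NULL, no match -> kept with NULL
All 5 rows appear; 2 have NULL customer.

SQL:
SELECT a.product, b.name AS customer
FROM orders a
LEFT JOIN customers b ON a.customer_id = b.id

Result:
product  | customer
---------+---------
Keyboard | Aaron   
Printer  | NULL    
Camera   | Wendy   
Desk     | Frank   
Charger  | NULL    


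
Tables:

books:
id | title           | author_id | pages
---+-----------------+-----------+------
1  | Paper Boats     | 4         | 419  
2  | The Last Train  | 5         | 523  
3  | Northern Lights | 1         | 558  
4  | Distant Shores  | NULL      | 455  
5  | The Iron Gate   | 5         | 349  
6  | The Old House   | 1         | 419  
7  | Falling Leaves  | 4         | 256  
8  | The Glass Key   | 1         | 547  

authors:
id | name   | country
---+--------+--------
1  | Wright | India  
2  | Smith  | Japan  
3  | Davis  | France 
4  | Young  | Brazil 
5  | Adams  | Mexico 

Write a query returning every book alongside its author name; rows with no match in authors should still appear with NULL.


LEFT JOIN keeps every row from books (the left table); where author_id has no match in authors, the author columns become NULL. Walk through each book:
  - book 1 (Paper Boats): author_id=4 -> matches Young
  - book 2 (The Last Train): author_id=5 -> matches Adams
  - book 3 (Northern Lights): author_id=1 -> matches Wright
  - book 4 (Distant Shores): author_id=NULL, no match -> kept with NULL
  - book 5 (The Iron Gate): author_id=5 -> matches Adams
  - book 6 (The Old House): author_id=1 -> matches Wright
  - book 7 (Falling Leaves): author_id=4 -> matches Young
  - book 8 (The Glass Key): author_id=1 -> matches Wright
All 8 rows appear; 1 has NULL author.

SQL:
SELECT a.title, b.name AS author
FROM books a
LEFT JOIN authors b ON a.author_id = b.id

Result:
title           | author
----------------+-------
Paper Boats     | Young 
The Last Train  | Adams 
Northern Lights | Wright
Distant Shores  | NULL  
The Iron Gate   | Adams 
The Old House   | Wright
Falling Leaves  | Young 
The Glass Key   | Wright


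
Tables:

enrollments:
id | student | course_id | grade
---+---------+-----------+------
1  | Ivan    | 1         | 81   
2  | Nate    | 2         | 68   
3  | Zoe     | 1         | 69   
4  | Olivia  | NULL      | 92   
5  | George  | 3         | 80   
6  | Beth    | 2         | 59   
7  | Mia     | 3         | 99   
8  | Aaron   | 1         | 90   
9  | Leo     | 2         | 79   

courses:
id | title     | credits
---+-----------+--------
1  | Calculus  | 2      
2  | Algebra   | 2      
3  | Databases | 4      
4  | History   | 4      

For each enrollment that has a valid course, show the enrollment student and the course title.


INNER JOIN keeps only enrollments rows whose course_id matches an id in courses. Walk through each enrollment:
  - enrollment 1 (Ivan): course_id=1 -> matches Calculus
  - enrollment 2 (Nate): course_id=2 -> matches Algebra
  - enrollment 3 (Zoe): course_id=1 -> matches Calculus
  - enrollment 4 (Olivia): course_id=NULL, no match -> dropped
  - enrollment 5 (George): course_id=3 -> matches Databases
  - enrollment 6 (Beth): course_id=2 -> matches Algebra
  - enrollment 7 (Mia): course_id=3 -> matches Databases
  - enrollment 8 (Aaron): course_id=1 -> matches Calculus
  - enrollment 9 (Leo): course_id=2 -> matches Algebra
So 1 of 9 rows is dropped.

SQL:
SELECT a.student, b.title AS course
FROM enrollments a
INNER JOIN courses b ON a.course_id = b.id

Result:
student | course   
--------+----------
Ivan    | Calculus 
Nate    | Algebra  
Zoe     | Calculus 
George  | Databases
Beth    | Algebra  
Mia     | Databases
Aaron   | Calculus 
Leo     | Algebra  


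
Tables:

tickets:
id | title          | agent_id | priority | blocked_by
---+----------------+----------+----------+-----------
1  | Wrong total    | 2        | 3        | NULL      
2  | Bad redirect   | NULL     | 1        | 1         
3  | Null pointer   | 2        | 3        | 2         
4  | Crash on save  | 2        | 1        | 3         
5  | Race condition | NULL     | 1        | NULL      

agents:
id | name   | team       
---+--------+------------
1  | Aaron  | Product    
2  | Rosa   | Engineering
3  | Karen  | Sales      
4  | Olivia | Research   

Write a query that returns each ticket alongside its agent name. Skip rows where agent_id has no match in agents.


INNER JOIN keeps only tickets rows whose agent_id matches an id in agents. Walk through each ticket:
  - ticket 1 (Wrong total): agent_id=2 -> matches Rosa
  - ticket 2 (Bad redirect): agent_id=NULL, no match -> dropped
  - ticket 3 (Null pointer): agent_id=2 -> matches Rosa
  - ticket 4 (Crash on save): agent_id=2 -> matches Rosa
  - ticket 5 (Race condition): agent_id=NULL, no match -> dropped
So 2 of 5 rows are dropped.

SQL:
SELECT a.title, b.name AS agent
FROM tickets a
INNER JOIN agents b ON a.agent_id = b.id

Result:
title         | agent
--------------+------
Wrong total   | Rosa 
Null pointer  | Rosa 
Crash on save | Rosa 


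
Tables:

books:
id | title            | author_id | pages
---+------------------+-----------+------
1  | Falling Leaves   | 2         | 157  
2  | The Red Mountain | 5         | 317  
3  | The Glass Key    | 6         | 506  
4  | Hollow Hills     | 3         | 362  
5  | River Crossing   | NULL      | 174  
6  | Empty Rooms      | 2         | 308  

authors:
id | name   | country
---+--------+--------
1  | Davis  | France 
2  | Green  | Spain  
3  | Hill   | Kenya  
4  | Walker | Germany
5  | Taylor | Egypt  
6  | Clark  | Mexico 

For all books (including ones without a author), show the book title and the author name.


LEFT JOIN keeps every row from books (the left table); where author_id has no match in authors, the author columns become NULL. Walk through each book:
  - book 1 (Falling Leaves): author_id=2 -> matches Green
  - book 2 (The Red Mountain): author_id=5 -> matches Taylor
  - book 3 (The Glass Key): author_id=6 -> matches Clark
  - book 4 (Hollow Hills): author_id=3 -> matches Hill
  - book 5 (River Crossing): author_id=NULL, no match -> kept with NULL
  - book 6 (Empty Rooms): author_id=2 -> matches Green
All 6 rows appear; 1 has NULL author.

SQL:
SELECT a.title, b.name AS author
FROM books a
LEFT JOIN authors b ON a.author_id = b.id

Result:
title            | author
-----------------+-------
Falling Leaves   | Green 
The Red Mountain | Taylor
The Glass Key    | Clark 
Hollow Hills     | Hill  
River Crossing   | NULL  
Empty Rooms      | Green 


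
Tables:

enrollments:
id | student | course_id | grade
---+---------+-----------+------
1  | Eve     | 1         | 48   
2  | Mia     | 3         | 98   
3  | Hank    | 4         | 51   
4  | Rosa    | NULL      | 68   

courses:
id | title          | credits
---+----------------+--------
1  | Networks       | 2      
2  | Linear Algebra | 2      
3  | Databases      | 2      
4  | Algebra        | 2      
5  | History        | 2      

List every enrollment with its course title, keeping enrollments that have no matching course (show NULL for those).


LEFT JOIN keeps every row from enrollments (the left table); where course_id has no match in courses, the course columns become NULL. Walk through each enrollment:
  - enrollment 1 (Eve): course_id=1 -> matches Networks
  - enrollment 2 (Mia): course_id=3 -> matches Databases
  - enrollment 3 (Hank): course_id=4 -> matches Algebra
  - enrollment 4 (Rosa): course_id=NULL, no match -> kept with NULL
All 4 rows appear; 1 has NULL course.

SQL:
SELECT a.student, b.title AS course
FROM enrollments a
LEFT JOIN courses b ON a.course_id = b.id

Result:
student | course   
--------+----------
Eve     | Networks 
Mia     | Databases
Hank    | Algebra  
Rosa    | NULL     


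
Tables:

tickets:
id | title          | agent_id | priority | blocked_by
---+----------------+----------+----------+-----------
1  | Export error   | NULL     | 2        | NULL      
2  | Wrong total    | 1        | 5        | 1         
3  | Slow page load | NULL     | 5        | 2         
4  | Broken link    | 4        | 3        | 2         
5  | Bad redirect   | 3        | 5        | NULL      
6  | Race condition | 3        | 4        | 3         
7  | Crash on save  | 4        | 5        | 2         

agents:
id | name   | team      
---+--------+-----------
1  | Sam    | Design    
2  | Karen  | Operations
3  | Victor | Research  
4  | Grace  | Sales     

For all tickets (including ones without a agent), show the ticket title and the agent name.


LEFT JOIN keeps every row from tickets (the left table); where agent_id has no match in agents, the agent columns become NULL. Walk through each ticket:
  - ticket 1 (Export error): agent_id=NULL, no match -> kept with NULL
  - ticket 2 (Wrong total): agent_id=1 -> matches Sam
  - ticket 3 (Slow page load): agent_id=NULL, no match -> kept with NULL
  - ticket 4 (Broken link): agent_id=4 -> matches Grace
  - ticket 5 (Bad redirect): agent_id=3 -> matches Victor
  - ticket 6 (Race condition): agent_id=3 -> matches Victor
  - ticket 7 (Crash on save): agent_id=4 -> matches Grace
All 7 rows appear; 2 have NULL agent.

SQL:
SELECT a.title, b.name AS agent
FROM tickets a
LEFT JOIN agents b ON a.agent_id = b.id

Result:
title          | agent 
---------------+-------
Export error   | NULL  
Wrong total    | Sam   
Slow page load | NULL  
Broken link    | Grace 
Bad redirect   | Victor
Race condition | Victor
Crash on save  | Grace 
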